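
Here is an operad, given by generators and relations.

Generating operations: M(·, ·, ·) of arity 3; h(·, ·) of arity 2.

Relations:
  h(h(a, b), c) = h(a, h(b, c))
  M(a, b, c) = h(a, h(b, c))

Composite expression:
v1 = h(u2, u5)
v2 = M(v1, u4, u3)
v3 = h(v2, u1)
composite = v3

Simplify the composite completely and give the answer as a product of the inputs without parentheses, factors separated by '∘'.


Key point: h is associative — brackets drop, the u-order remains.
h(u2, u5) unparenthesizes to u2 ∘ u5
M(h(u2, u5), u4, u3) unparenthesizes to u2 ∘ u5 ∘ u4 ∘ u3
h(M(h(u2, u5), u4, u3), u1) unparenthesizes to u2 ∘ u5 ∘ u4 ∘ u3 ∘ u1

u2 ∘ u5 ∘ u4 ∘ u3 ∘ u1


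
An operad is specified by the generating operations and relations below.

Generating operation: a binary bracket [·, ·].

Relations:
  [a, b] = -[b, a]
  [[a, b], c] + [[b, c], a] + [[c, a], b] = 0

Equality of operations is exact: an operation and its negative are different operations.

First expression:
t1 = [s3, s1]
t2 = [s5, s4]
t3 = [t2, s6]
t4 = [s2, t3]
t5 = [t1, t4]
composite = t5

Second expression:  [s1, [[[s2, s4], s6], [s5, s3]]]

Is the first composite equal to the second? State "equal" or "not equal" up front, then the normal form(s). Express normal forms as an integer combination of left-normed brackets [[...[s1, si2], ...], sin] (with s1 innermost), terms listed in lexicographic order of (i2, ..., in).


not equal; first: [[[[[s1, s3], s2], s4], s5], s6] - [[[[[s1, s3], s2], s5], s4], s6] - [[[[[s1, s3], s2], s6], s4], s5] + [[[[[s1, s3], s2], s6], s5], s4] - [[[[[s1, s3], s4], s5], s6], s2] + [[[[[s1, s3], s5], s4], s6], s2] + [[[[[s1, s3], s6], s4], s5], s2] - [[[[[s1, s3], s6], s5], s4], s2]; second: -[[[[[s1, s2], s4], s6], s3], s5] + [[[[[s1, s2], s4], s6], s5], s3] + [[[[[s1, s3], s5], s2], s4], s6] - [[[[[s1, s3], s5], s4], s2], s6] - [[[[[s1, s3], s5], s6], s2], s4] + [[[[[s1, s3], s5], s6], s4], s2] + [[[[[s1, s4], s2], s6], s3], s5] - [[[[[s1, s4], s2], s6], s5], s3] - [[[[[s1, s5], s3], s2], s4], s6] + [[[[[s1, s5], s3], s4], s2], s6] + [[[[[s1, s5], s3], s6], s2], s4] - [[[[[s1, s5], s3], s6], s4], s2] + [[[[[s1, s6], s2], s4], s3], s5] - [[[[[s1, s6], s2], s4], s5], s3] - [[[[[s1, s6], s4], s2], s3], s5] + [[[[[s1, s6], s4], s2], s5], s3]

Reducing the first expression gives [[[[[s1, s3], s2], s4], s5], s6] - [[[[[s1, s3], s2], s5], s4], s6] - [[[[[s1, s3], s2], s6], s4], s5] + [[[[[s1, s3], s2], s6], s5], s4] - [[[[[s1, s3], s4], s5], s6], s2] + [[[[[s1, s3], s5], s4], s6], s2] + [[[[[s1, s3], s6], s4], s5], s2] - [[[[[s1, s3], s6], s5], s4], s2]
Reducing the second expression gives -[[[[[s1, s2], s4], s6], s3], s5] + [[[[[s1, s2], s4], s6], s5], s3] + [[[[[s1, s3], s5], s2], s4], s6] - [[[[[s1, s3], s5], s4], s2], s6] - [[[[[s1, s3], s5], s6], s2], s4] + [[[[[s1, s3], s5], s6], s4], s2] + [[[[[s1, s4], s2], s6], s3], s5] - [[[[[s1, s4], s2], s6], s5], s3] - [[[[[s1, s5], s3], s2], s4], s6] + [[[[[s1, s5], s3], s4], s2], s6] + [[[[[s1, s5], s3], s6], s2], s4] - [[[[[s1, s5], s3], s6], s4], s2] + [[[[[s1, s6], s2], s4], s3], s5] - [[[[[s1, s6], s2], s4], s5], s3] - [[[[[s1, s6], s4], s2], s3], s5] + [[[[[s1, s6], s4], s2], s5], s3]
Distinct normal forms: not equal.


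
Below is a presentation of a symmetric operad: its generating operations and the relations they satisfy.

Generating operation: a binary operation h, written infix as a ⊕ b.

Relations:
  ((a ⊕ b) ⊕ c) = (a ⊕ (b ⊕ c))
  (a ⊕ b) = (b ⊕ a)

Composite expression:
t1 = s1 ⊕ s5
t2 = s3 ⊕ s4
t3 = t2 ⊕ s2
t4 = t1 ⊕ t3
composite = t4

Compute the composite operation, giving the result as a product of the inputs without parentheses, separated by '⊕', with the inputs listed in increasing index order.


s1 ⊕ s2 ⊕ s3 ⊕ s4 ⊕ s5

Both nesting and order wash out for h; what remains is which s's occur.
(s1 ⊕ s5) collapses to s1 ⊕ s5
(s3 ⊕ s4) collapses to s3 ⊕ s4
((s3 ⊕ s4) ⊕ s2) collapses to s3 ⊕ s4 ⊕ s2
((s1 ⊕ s5) ⊕ ((s3 ⊕ s4) ⊕ s2)) collapses to s1 ⊕ s5 ⊕ s3 ⊕ s4 ⊕ s2
rearranged into index order: s1 ⊕ s2 ⊕ s3 ⊕ s4 ⊕ s5


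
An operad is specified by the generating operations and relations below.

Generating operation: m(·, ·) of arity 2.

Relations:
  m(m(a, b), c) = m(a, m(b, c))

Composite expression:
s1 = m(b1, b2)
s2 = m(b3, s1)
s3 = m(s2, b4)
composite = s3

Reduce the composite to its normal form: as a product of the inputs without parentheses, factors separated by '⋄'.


b3 ⋄ b1 ⋄ b2 ⋄ b4


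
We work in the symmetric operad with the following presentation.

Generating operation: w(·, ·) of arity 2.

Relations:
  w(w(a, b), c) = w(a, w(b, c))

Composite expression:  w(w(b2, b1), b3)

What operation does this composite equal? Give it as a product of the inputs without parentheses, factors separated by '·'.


b2 · b1 · b3

Associativity of w dissolves the nesting; only the b-input order survives.
w(b2, b1) reduces to b2 · b1
w(w(b2, b1), b3) reduces to b2 · b1 · b3


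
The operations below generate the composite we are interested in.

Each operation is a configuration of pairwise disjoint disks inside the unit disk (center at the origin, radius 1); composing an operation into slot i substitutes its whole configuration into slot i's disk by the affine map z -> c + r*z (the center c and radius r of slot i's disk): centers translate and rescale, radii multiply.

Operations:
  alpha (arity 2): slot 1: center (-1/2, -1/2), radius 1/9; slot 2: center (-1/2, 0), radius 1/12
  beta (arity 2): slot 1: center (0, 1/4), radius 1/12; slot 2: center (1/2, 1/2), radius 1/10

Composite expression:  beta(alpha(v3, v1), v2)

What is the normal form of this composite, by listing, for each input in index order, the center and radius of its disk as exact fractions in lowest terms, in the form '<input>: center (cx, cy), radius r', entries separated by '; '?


v1: center (-1/24, 1/4), radius 1/144; v2: center (1/2, 1/2), radius 1/10; v3: center (-1/24, 5/24), radius 1/108

Follow each v-input down from beta: c' goes to c + r*c', radius to r*r'.
tracing v3 down its 2-map path: center (-1/24, 5/24), radius 1/108
tracing v1 down its 2-map path: center (-1/24, 1/4), radius 1/144
tracing v2 down its 1-map path: center (1/2, 1/2), radius 1/10


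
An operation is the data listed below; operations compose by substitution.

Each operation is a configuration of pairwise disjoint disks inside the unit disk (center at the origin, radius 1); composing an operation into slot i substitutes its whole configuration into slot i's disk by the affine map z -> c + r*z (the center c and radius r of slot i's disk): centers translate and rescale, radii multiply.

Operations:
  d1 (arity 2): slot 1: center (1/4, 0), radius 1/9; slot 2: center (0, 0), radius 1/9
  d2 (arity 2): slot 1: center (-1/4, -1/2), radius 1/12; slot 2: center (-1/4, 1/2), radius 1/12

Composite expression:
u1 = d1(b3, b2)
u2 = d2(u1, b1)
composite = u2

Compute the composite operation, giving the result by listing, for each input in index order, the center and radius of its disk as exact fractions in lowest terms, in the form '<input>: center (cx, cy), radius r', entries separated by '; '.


b1: center (-1/4, 1/2), radius 1/12; b2: center (-1/4, -1/2), radius 1/108; b3: center (-11/48, -1/2), radius 1/108

Below d2, radii multiply path by path; the b-disk centers shift.
b3 passes through 2 substitutions, ending at center (-11/48, -1/2), radius 1/108
b2 passes through 2 substitutions, ending at center (-1/4, -1/2), radius 1/108
b1 passes through 1 substitution, ending at center (-1/4, 1/2), radius 1/12


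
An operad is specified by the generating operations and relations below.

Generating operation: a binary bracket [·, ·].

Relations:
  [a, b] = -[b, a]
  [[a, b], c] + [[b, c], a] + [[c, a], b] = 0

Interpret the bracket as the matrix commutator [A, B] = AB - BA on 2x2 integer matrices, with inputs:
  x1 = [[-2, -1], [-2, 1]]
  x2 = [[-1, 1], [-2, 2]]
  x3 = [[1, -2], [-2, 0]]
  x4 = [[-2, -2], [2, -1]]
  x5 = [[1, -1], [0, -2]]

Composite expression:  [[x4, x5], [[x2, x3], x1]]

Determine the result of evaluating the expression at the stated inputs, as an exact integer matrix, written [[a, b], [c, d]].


[[-162, 360], [-216, 162]]


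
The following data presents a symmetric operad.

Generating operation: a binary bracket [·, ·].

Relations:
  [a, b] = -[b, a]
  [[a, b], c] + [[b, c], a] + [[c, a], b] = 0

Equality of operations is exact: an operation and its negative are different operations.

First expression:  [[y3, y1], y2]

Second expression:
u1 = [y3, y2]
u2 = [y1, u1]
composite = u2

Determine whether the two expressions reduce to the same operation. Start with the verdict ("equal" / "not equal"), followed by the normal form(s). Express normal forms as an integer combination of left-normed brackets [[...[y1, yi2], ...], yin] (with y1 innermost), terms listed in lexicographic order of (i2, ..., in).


not equal; first: -[[y1, y3], y2]; second: -[[y1, y2], y3] + [[y1, y3], y2]

Reducing the first expression gives -[[y1, y3], y2]
Reducing the second expression gives -[[y1, y2], y3] + [[y1, y3], y2]
The normal forms differ: not equal.


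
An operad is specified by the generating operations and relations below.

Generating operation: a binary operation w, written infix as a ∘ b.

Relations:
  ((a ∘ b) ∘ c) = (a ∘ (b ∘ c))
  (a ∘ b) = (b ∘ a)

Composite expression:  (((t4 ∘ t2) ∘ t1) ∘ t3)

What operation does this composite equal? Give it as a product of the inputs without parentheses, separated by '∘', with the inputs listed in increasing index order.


t1 ∘ t2 ∘ t3 ∘ t4

With w associative and commutative, the t-input set is all that matters.
(t4 ∘ t2) spells out as t4 ∘ t2
((t4 ∘ t2) ∘ t1) spells out as t4 ∘ t2 ∘ t1
(((t4 ∘ t2) ∘ t1) ∘ t3) spells out as t4 ∘ t2 ∘ t1 ∘ t3
the factors in increasing index order: t1 ∘ t2 ∘ t3 ∘ t4


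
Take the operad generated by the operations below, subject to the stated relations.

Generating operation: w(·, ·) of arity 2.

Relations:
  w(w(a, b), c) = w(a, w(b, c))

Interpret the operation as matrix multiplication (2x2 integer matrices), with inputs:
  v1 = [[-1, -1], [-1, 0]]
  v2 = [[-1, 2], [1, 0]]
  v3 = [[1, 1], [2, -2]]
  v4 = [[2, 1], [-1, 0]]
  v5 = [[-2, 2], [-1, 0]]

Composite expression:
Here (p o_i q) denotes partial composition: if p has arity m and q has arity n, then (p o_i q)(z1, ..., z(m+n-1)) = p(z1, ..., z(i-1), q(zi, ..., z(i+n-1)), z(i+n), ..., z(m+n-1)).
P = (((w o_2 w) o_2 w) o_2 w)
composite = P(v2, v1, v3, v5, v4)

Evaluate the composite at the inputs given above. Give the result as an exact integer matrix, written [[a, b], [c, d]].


[[0, 1], [16, 5]]

w(v1, v3) = [[-3, 1], [-1, -1]]
w(w(v1, v3), v5) = [[5, -6], [3, -2]]
w(w(w(v1, v3), v5), v4) = [[16, 5], [8, 3]]
w(v2, w(w(w(v1, v3), v5), v4)) = [[0, 1], [16, 5]]


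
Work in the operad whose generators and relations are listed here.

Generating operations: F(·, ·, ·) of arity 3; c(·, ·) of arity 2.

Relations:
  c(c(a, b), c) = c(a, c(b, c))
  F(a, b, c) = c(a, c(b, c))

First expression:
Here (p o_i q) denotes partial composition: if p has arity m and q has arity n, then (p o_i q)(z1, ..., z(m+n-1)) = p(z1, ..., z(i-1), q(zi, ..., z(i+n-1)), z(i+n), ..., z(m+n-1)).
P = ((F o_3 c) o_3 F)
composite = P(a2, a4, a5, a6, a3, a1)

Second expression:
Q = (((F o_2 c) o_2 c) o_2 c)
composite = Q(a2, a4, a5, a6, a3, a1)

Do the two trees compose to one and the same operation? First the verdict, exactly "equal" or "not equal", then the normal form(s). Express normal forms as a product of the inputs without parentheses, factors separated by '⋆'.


equal: each reduces to a2 ⋆ a4 ⋆ a5 ⋆ a6 ⋆ a3 ⋆ a1

The first composite normalizes to a2 ⋆ a4 ⋆ a5 ⋆ a6 ⋆ a3 ⋆ a1
The second composite normalizes to a2 ⋆ a4 ⋆ a5 ⋆ a6 ⋆ a3 ⋆ a1
Both agree, so they are equal.


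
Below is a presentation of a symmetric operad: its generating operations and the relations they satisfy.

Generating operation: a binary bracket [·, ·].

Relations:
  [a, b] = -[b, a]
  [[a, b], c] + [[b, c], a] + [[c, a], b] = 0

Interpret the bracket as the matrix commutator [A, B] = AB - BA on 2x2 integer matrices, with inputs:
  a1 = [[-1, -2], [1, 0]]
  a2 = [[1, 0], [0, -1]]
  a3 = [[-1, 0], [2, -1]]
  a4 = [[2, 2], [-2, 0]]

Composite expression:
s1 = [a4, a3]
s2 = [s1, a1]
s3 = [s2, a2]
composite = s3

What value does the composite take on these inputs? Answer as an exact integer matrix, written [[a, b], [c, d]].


[[0, 32], [-8, 0]]

[a4, a3] = [[4, 0], [-4, -4]]
[[a4, a3], a1] = [[-8, -16], [-4, 8]]
[[[a4, a3], a1], a2] = [[0, 32], [-8, 0]]


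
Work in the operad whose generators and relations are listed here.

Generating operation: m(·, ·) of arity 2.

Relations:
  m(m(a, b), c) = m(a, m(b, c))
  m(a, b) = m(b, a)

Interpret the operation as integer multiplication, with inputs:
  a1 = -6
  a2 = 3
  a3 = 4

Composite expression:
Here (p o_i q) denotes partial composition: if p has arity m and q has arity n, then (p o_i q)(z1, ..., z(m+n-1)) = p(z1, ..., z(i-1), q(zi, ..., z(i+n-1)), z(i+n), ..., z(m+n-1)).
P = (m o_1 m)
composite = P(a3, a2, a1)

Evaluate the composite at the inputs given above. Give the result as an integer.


-72

m(a3, a2) = 12
m(m(a3, a2), a1) = -72


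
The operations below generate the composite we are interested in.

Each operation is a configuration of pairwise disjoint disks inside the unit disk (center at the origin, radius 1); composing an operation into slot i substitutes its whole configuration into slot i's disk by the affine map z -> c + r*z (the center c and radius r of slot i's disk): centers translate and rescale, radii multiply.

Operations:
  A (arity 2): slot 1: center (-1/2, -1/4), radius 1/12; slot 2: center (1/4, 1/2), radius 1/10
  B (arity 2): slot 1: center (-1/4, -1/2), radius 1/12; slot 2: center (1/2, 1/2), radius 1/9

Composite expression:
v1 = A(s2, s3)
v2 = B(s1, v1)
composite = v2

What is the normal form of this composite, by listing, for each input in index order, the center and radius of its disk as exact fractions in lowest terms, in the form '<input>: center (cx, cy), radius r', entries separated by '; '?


Each s-disk chains the slot maps above it in B; radii multiply.
s1: after 1 affine step, its disk has center (-1/4, -1/2), radius 1/12
s2: after 2 affine steps, its disk has center (4/9, 17/36), radius 1/108
s3: after 2 affine steps, its disk has center (19/36, 5/9), radius 1/90

s1: center (-1/4, -1/2), radius 1/12; s2: center (4/9, 17/36), radius 1/108; s3: center (19/36, 5/9), radius 1/90


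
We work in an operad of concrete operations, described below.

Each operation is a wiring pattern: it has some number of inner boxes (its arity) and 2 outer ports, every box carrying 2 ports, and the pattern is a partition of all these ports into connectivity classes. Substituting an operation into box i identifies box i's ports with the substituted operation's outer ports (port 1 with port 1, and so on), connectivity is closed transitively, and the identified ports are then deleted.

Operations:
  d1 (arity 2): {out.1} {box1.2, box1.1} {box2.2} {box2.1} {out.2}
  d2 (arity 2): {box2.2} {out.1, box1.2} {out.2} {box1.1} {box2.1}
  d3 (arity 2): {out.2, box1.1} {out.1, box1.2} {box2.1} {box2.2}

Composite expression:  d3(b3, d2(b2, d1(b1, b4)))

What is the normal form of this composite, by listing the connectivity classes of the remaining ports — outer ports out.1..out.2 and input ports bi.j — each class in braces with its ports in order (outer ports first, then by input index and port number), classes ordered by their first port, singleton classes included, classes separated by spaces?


{out.1, b3.2} {out.2, b3.1} {b1.1, b1.2} {b2.1} {b2.2} {b4.1} {b4.2}

Two ports join when wires chain via d3-identified ports.
stage d1: inputs (b1, b4), connectivity {out.1} {out.2} {b1.1, b1.2} {b4.1} {b4.2}, out.j its boundary
stage d2: inputs (b2, b1, b4), connectivity {out.1, b2.2} {out.2} {b1.1, b1.2} {b2.1} {b4.1} {b4.2}, out.j its boundary
stage d3: inputs (b3, b2, b1, b4), connectivity {out.1, b3.2} {out.2, b3.1} {b1.1, b1.2} {b2.1} {b2.2} {b4.1} {b4.2}, out.j its boundary


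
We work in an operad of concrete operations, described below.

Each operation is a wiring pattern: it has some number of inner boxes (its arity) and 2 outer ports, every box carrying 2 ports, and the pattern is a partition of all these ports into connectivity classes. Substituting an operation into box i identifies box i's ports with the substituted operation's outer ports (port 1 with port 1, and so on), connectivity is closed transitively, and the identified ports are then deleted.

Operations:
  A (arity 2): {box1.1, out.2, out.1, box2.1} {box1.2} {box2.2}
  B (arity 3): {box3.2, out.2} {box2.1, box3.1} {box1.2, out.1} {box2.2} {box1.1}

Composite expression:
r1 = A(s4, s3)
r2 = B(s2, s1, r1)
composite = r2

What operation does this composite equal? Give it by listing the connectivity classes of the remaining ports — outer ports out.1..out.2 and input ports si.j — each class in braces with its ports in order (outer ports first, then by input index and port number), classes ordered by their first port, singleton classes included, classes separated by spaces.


{out.1, s2.2} {out.2, s1.1, s3.1, s4.1} {s1.2} {s2.1} {s3.2} {s4.2}

Reachability decides: close wires over B-identified ports.
stage A: inputs (s4, s3), connectivity {out.1, out.2, s3.1, s4.1} {s3.2} {s4.2}, out.j its boundary
stage B: inputs (s2, s1, s4, s3), connectivity {out.1, s2.2} {out.2, s1.1, s3.1, s4.1} {s1.2} {s2.1} {s3.2} {s4.2}, out.j its boundary


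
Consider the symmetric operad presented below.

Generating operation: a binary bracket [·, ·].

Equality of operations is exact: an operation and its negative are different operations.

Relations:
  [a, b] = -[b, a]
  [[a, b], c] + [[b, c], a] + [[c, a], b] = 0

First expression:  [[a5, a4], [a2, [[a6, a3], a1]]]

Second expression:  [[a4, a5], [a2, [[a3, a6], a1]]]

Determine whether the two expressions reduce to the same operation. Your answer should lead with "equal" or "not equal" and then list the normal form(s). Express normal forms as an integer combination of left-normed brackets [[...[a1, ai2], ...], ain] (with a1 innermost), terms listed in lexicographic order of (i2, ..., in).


equal — both sides give -[[[[[a1, a3], a6], a2], a4], a5] + [[[[[a1, a3], a6], a2], a5], a4] + [[[[[a1, a6], a3], a2], a4], a5] - [[[[[a1, a6], a3], a2], a5], a4]

The first expression, normalized: -[[[[[a1, a3], a6], a2], a4], a5] + [[[[[a1, a3], a6], a2], a5], a4] + [[[[[a1, a6], a3], a2], a4], a5] - [[[[[a1, a6], a3], a2], a5], a4]
The second expression, normalized: -[[[[[a1, a3], a6], a2], a4], a5] + [[[[[a1, a3], a6], a2], a5], a4] + [[[[[a1, a6], a3], a2], a4], a5] - [[[[[a1, a6], a3], a2], a5], a4]
Same normal form: equal.


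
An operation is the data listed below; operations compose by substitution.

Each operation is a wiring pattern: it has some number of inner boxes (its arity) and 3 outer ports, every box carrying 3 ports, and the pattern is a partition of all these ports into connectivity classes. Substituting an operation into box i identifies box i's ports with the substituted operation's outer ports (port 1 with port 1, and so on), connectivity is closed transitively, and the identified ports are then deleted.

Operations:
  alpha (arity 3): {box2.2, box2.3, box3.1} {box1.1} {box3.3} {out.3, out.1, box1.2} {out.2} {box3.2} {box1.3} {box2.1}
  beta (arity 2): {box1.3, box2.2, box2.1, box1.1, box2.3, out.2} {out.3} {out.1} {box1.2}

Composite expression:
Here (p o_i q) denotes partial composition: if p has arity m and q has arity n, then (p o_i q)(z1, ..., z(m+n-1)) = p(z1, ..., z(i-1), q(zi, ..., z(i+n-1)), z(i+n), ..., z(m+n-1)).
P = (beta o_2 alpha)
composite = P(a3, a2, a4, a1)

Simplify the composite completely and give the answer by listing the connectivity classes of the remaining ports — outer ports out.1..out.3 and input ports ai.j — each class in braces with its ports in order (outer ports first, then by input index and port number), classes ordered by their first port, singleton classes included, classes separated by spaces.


Reachability decides: close wires over beta-identified ports.
the subtree at alpha composes to {out.1, out.3, a2.2} {out.2} {a1.1, a4.2, a4.3} {a1.2} {a1.3} {a2.1} {a2.3} {a4.1} on (a2, a4, a1); out.j = own outer ports
the subtree at beta composes to {out.1} {out.2, a2.2, a3.1, a3.3} {out.3} {a1.1, a4.2, a4.3} {a1.2} {a1.3} {a2.1} {a2.3} {a3.2} {a4.1} on (a3, a2, a4, a1); out.j = own outer ports

{out.1} {out.2, a2.2, a3.1, a3.3} {out.3} {a1.1, a4.2, a4.3} {a1.2} {a1.3} {a2.1} {a2.3} {a3.2} {a4.1}


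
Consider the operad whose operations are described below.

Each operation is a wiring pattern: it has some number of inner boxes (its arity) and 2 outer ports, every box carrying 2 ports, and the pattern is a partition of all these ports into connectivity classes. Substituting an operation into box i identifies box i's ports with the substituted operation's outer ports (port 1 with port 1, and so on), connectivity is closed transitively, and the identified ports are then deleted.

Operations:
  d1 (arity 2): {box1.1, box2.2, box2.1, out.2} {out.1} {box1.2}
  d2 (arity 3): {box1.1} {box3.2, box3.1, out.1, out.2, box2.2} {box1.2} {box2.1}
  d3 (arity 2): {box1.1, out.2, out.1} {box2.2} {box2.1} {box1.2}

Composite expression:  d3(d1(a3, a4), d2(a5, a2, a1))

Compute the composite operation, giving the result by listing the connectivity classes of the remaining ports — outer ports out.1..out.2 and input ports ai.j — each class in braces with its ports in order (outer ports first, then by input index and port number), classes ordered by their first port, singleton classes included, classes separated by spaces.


{out.1, out.2} {a1.1, a1.2, a2.2} {a2.1} {a3.1, a4.1, a4.2} {a3.2} {a5.1} {a5.2}

Substituting into d3 glues patterns; closure does the rest.
the subtree at d1 composes to {out.1} {out.2, a3.1, a4.1, a4.2} {a3.2} on (a3, a4); out.j = own outer ports
the subtree at d2 composes to {out.1, out.2, a1.1, a1.2, a2.2} {a2.1} {a5.1} {a5.2} on (a5, a2, a1); out.j = own outer ports
the subtree at d3 composes to {out.1, out.2} {a1.1, a1.2, a2.2} {a2.1} {a3.1, a4.1, a4.2} {a3.2} {a5.1} {a5.2} on (a3, a4, a5, a2, a1); out.j = own outer ports


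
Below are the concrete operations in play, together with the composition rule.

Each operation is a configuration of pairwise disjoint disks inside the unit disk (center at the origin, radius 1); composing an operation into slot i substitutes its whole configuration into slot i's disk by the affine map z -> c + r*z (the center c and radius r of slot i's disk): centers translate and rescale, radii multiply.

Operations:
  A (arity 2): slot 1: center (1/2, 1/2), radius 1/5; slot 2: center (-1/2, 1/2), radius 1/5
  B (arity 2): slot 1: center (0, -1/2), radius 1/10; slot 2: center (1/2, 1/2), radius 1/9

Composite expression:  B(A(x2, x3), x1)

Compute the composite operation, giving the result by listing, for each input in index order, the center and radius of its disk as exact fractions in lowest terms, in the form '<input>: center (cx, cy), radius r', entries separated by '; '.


Nesting under B composes maps z -> c + r*z down each x-path.
input x2: applying the 2 nested substitutions gives center (1/20, -9/20), radius 1/50
input x3: applying the 2 nested substitutions gives center (-1/20, -9/20), radius 1/50
input x1: applying the 1 nested substitution gives center (1/2, 1/2), radius 1/9

x1: center (1/2, 1/2), radius 1/9; x2: center (1/20, -9/20), radius 1/50; x3: center (-1/20, -9/20), radius 1/50


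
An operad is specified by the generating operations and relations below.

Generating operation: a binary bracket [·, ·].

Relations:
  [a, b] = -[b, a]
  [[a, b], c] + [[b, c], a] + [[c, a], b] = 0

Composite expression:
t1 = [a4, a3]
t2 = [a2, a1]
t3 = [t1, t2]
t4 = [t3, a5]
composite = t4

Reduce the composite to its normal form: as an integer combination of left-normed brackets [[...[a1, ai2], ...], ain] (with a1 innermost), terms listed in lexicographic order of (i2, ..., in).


-[[[[a1, a2], a3], a4], a5] + [[[[a1, a2], a4], a3], a5]

A multilinear Lie element is pinned by a1-initial words (a1 innermost).
Composite bracket: [[[a4, a3], [a2, a1]], a5]
Expanding via [a, b] = ab - ba: 16 signed words (2^4 = 16).
The a1-initial words carry the normal form:
  a1a2a3a4a5 (sign -1) contributes -[[[[a1, a2], a3], a4], a5]
  a1a2a4a3a5 (sign +1) contributes +[[[[a1, a2], a4], a3], a5]


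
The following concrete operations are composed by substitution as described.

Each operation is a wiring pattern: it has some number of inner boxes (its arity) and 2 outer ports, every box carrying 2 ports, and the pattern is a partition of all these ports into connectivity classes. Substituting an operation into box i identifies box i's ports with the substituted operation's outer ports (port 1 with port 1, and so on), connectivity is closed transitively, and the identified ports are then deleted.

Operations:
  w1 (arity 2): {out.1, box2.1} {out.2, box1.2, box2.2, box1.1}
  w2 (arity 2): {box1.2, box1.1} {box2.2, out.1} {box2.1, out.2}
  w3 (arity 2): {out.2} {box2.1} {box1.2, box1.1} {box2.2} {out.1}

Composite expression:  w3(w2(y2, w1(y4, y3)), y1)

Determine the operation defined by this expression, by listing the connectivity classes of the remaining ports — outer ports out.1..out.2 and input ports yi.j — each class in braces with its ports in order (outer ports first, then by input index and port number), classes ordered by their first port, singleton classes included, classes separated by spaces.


Connectivity passes through glued w3-boundaries; trace each wire chain.
the subtree at w1 composes to {out.1, y3.1} {out.2, y3.2, y4.1, y4.2} on (y4, y3); out.j = own outer ports
the subtree at w2 composes to {out.1, y3.2, y4.1, y4.2} {out.2, y3.1} {y2.1, y2.2} on (y2, y4, y3); out.j = own outer ports
the subtree at w3 composes to {out.1} {out.2} {y1.1} {y1.2} {y2.1, y2.2} {y3.1, y3.2, y4.1, y4.2} on (y2, y4, y3, y1); out.j = own outer ports

{out.1} {out.2} {y1.1} {y1.2} {y2.1, y2.2} {y3.1, y3.2, y4.1, y4.2}


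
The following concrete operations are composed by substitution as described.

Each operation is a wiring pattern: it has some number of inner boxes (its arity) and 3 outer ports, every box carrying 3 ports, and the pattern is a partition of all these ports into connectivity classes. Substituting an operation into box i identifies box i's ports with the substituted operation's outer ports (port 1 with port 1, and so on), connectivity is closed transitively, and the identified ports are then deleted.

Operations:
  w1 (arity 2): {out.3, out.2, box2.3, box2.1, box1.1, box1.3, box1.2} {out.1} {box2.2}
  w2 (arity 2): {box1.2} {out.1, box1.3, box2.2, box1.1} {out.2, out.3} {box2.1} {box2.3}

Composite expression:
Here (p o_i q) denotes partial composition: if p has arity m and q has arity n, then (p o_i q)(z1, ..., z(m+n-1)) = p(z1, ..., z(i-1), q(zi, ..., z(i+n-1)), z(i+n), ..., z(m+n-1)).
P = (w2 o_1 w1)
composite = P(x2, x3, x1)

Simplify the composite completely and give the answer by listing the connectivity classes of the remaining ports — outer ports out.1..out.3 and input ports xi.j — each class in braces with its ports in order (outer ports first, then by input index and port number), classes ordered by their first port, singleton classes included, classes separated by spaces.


{out.1, x1.2, x2.1, x2.2, x2.3, x3.1, x3.3} {out.2, out.3} {x1.1} {x1.3} {x3.2}


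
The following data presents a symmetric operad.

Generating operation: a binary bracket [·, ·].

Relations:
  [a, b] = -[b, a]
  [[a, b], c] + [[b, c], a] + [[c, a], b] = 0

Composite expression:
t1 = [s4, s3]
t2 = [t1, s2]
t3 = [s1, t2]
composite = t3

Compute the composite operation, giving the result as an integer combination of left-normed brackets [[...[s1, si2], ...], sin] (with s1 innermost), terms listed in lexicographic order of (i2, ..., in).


[[[s1, s2], s3], s4] - [[[s1, s2], s4], s3] - [[[s1, s3], s4], s2] + [[[s1, s4], s3], s2]

Left-normed coefficients sit on the s1-initial expansion words.
Composite bracket: [s1, [[s4, s3], s2]]
Under [a, b] = ab - ba we get 8 signed associative words (2^3 = 8).
Keep just the words that open with s1:
  the word s1s2s3s4 carries sign +1 and contributes +[[[s1, s2], s3], s4]
  the word s1s2s4s3 carries sign -1 and contributes -[[[s1, s2], s4], s3]
  the word s1s3s4s2 carries sign -1 and contributes -[[[s1, s3], s4], s2]
  the word s1s4s3s2 carries sign +1 and contributes +[[[s1, s4], s3], s2]


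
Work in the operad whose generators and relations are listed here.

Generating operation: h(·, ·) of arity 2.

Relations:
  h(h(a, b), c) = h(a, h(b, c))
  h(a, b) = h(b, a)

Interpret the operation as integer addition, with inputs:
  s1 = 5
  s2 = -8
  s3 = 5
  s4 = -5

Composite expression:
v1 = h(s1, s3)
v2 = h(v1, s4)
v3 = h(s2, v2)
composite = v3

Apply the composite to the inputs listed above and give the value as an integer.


h(s1, s3) = 10
h(h(s1, s3), s4) = 5
h(s2, h(h(s1, s3), s4)) = -3

-3


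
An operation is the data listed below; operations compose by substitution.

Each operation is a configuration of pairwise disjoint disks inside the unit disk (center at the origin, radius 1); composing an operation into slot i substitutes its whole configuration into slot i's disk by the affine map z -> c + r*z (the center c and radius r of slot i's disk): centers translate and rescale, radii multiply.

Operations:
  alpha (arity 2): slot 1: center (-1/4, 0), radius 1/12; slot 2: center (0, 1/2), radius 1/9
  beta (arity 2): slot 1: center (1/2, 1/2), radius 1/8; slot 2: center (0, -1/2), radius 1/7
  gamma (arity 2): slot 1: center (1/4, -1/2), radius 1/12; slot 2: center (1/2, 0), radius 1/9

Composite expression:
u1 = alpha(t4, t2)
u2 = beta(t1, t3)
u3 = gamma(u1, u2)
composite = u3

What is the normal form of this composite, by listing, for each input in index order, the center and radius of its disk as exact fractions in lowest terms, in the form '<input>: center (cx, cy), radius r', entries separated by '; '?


t1: center (5/9, 1/18), radius 1/72; t2: center (1/4, -11/24), radius 1/108; t3: center (1/2, -1/18), radius 1/63; t4: center (11/48, -1/2), radius 1/144

Nesting under gamma composes maps z -> c + r*z down each t-path.
input t4: applying the 2 nested substitutions gives center (11/48, -1/2), radius 1/144
input t2: applying the 2 nested substitutions gives center (1/4, -11/24), radius 1/108
input t1: applying the 2 nested substitutions gives center (5/9, 1/18), radius 1/72
input t3: applying the 2 nested substitutions gives center (1/2, -1/18), radius 1/63


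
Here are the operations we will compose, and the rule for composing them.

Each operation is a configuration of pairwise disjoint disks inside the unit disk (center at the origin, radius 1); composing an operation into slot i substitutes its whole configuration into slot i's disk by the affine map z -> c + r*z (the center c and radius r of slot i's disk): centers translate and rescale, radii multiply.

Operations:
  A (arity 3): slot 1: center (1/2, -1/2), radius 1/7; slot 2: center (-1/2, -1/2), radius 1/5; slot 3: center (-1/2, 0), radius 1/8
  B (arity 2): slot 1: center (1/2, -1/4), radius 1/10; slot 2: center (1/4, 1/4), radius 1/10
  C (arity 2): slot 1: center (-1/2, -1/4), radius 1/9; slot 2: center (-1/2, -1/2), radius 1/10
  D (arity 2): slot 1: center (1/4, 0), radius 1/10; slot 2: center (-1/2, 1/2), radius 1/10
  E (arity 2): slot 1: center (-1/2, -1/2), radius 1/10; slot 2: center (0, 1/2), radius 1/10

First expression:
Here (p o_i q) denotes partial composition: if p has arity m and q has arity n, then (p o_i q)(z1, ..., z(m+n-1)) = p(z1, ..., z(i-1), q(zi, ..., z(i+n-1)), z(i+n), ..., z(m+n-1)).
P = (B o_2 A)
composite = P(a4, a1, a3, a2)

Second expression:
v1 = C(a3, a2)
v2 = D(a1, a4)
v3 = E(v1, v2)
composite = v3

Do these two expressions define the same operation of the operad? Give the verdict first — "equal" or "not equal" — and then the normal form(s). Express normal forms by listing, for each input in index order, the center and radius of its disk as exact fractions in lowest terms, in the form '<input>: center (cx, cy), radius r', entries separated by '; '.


Normal form of the first expression: a1: center (3/10, 1/5), radius 1/70; a2: center (1/5, 1/4), radius 1/80; a3: center (1/5, 1/5), radius 1/50; a4: center (1/2, -1/4), radius 1/10
Normal form of the second expression: a1: center (1/40, 1/2), radius 1/100; a2: center (-11/20, -11/20), radius 1/100; a3: center (-11/20, -21/40), radius 1/90; a4: center (-1/20, 11/20), radius 1/100
No match — not equal.

not equal: they reduce to a1: center (3/10, 1/5), radius 1/70; a2: center (1/5, 1/4), radius 1/80; a3: center (1/5, 1/5), radius 1/50; a4: center (1/2, -1/4), radius 1/10 and a1: center (1/40, 1/2), radius 1/100; a2: center (-11/20, -11/20), radius 1/100; a3: center (-11/20, -21/40), radius 1/90; a4: center (-1/20, 11/20), radius 1/100


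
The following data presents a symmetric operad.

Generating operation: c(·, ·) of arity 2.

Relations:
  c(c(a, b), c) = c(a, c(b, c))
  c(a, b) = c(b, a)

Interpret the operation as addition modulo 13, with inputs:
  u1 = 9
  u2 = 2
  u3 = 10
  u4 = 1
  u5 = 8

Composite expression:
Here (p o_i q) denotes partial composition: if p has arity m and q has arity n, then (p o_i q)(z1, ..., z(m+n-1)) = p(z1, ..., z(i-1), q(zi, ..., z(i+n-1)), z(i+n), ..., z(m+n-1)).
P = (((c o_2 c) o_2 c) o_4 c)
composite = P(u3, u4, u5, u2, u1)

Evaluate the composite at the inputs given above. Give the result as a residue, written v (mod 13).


4 (mod 13)

c(u4, u5) = 9
c(u2, u1) = 11
c(c(u4, u5), c(u2, u1)) = 7
c(u3, c(c(u4, u5), c(u2, u1))) = 4


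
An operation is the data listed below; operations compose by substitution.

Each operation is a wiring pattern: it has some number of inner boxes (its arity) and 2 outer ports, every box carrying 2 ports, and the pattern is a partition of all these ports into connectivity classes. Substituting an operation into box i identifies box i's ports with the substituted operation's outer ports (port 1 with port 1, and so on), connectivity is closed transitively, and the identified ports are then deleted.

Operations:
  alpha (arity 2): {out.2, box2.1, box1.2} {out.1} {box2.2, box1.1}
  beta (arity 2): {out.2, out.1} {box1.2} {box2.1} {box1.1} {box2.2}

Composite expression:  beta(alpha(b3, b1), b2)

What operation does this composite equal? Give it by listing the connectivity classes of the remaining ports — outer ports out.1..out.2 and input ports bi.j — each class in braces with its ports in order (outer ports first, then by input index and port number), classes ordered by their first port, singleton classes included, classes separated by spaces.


{out.1, out.2} {b1.1, b3.2} {b1.2, b3.1} {b2.1} {b2.2}


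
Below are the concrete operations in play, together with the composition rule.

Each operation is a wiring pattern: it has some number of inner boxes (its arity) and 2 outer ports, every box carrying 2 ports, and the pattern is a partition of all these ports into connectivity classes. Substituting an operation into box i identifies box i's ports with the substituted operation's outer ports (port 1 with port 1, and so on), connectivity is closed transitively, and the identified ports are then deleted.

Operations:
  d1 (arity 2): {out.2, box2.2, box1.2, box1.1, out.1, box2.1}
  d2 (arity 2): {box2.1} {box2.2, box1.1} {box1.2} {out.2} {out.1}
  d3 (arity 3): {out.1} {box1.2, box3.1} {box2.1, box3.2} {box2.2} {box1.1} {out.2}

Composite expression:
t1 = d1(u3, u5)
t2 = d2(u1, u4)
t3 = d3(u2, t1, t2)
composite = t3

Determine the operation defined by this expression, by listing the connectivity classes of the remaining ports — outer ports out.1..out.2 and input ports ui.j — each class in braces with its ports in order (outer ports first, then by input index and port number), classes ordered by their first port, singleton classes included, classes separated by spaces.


{out.1} {out.2} {u1.1, u4.2} {u1.2} {u2.1} {u2.2} {u3.1, u3.2, u5.1, u5.2} {u4.1}

Reachability decides: close wires over d3-identified ports.
through d1, on inputs (u3, u5): {out.1, out.2, u3.1, u3.2, u5.1, u5.2} (out.j = stage outer ports)
through d2, on inputs (u1, u4): {out.1} {out.2} {u1.1, u4.2} {u1.2} {u4.1} (out.j = stage outer ports)
through d3, on inputs (u2, u3, u5, u1, u4): {out.1} {out.2} {u1.1, u4.2} {u1.2} {u2.1} {u2.2} {u3.1, u3.2, u5.1, u5.2} {u4.1} (out.j = stage outer ports)


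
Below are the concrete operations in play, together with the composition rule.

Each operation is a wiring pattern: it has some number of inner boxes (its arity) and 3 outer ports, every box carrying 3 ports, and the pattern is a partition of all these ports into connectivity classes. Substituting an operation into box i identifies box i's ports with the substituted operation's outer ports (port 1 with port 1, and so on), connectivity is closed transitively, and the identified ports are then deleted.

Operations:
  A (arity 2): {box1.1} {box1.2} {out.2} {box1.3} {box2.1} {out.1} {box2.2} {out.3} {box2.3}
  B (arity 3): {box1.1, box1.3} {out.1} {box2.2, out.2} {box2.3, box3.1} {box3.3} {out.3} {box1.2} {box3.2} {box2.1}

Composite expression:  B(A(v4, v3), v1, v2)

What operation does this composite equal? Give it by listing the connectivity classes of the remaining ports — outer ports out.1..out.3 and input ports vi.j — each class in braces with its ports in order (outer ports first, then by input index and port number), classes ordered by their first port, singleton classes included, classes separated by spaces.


{out.1} {out.2, v1.2} {out.3} {v1.1} {v1.3, v2.1} {v2.2} {v2.3} {v3.1} {v3.2} {v3.3} {v4.1} {v4.2} {v4.3}


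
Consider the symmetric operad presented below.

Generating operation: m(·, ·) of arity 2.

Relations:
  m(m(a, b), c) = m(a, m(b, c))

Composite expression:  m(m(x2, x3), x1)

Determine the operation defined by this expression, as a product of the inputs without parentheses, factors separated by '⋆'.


x2 ⋆ x3 ⋆ x1

Key point: m is associative — brackets drop, the x-order remains.
m(x2, x3) linearizes to x2 ⋆ x3
m(m(x2, x3), x1) linearizes to x2 ⋆ x3 ⋆ x1


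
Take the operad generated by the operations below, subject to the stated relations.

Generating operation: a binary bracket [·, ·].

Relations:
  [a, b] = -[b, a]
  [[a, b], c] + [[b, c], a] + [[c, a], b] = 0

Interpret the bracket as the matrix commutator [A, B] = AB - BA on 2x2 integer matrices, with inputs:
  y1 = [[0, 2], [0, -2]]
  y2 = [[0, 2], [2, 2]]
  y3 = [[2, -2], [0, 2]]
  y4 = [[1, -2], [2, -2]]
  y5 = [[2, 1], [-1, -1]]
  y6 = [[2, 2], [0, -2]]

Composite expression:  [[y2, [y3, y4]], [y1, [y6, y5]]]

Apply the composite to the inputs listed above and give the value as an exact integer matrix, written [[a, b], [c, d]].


[y3, y4] = [[-4, 6], [0, 4]]
[y2, [y3, y4]] = [[-12, 4], [-16, 12]]
[y6, y5] = [[-2, -2], [4, 2]]
[y1, [y6, y5]] = [[8, 4], [-8, -8]]
[[y2, [y3, y4]], [y1, [y6, y5]]] = [[32, -160], [-448, -32]]

[[32, -160], [-448, -32]]


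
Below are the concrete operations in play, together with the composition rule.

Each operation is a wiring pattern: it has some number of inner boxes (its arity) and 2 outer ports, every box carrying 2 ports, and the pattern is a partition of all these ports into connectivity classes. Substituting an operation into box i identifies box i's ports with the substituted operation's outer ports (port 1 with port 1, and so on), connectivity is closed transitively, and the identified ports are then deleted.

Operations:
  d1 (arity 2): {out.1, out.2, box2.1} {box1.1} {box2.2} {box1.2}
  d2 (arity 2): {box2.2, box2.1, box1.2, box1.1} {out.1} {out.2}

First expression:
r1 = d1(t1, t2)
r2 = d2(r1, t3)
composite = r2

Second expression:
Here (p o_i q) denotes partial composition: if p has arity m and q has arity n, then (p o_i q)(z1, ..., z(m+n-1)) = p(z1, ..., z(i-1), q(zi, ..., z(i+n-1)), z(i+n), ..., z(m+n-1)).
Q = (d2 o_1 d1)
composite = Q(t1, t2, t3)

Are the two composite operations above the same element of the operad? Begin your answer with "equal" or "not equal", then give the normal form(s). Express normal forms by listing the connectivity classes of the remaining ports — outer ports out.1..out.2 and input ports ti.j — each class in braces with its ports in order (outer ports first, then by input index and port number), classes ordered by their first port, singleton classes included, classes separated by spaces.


equal; both compose to {out.1} {out.2} {t1.1} {t1.2} {t2.1, t3.1, t3.2} {t2.2}

The first composite normalizes to {out.1} {out.2} {t1.1} {t1.2} {t2.1, t3.1, t3.2} {t2.2}
The second composite normalizes to {out.1} {out.2} {t1.1} {t1.2} {t2.1, t3.1, t3.2} {t2.2}
Same normal form: equal.
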